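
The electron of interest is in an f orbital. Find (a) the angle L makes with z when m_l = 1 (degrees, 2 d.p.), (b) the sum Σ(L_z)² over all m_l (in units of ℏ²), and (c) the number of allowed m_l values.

θ(m_l=1) ≈ 73.22°; Σ(L_z)² = 28 ℏ²; 7 values

For an f orbital, l = 3.
For m_l = 1: cos θ = 1/√12, θ ≈ 73.22°.
Σ m_l² = 28, so Σ(L_z)² = 28 ℏ².
There are 2l+1 = 7 values of m_l.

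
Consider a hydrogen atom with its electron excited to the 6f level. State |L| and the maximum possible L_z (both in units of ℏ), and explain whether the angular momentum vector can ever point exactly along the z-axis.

The 6f level has l = 3.
|L| = 2√3 ℏ ≈ 3.4641ℏ, while L_z,max = lℏ = 3ℏ.
Since |L| > L_z,max, the vector can never point exactly along z; the closest it comes is θ_min = arccos(3/√12) ≈ 30.0°.

No: L_z,max = 3ℏ < |L| = 2√3 ℏ ≈ 3.464ℏ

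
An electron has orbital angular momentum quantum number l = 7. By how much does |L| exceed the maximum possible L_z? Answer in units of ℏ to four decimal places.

|L| − L_z,max ≈ 0.4833ℏ

|L| = 2√14 ℏ ≈ 7.4833ℏ, while L_z,max = lℏ = 7ℏ.
The difference is (2√14 − 7)ℏ ≈ 0.4833ℏ.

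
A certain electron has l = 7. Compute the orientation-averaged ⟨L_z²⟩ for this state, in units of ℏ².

⟨L_z²⟩ = 18.67 ℏ²

m_l runs from −7 to 7, i.e. {-7, -6, -5, -4, -3, -2, -1, 0, 1, 2, 3, 4, 5, 6, 7}.
⟨L_z²⟩ = ℏ²·l(l+1)/3 = 18.67ℏ².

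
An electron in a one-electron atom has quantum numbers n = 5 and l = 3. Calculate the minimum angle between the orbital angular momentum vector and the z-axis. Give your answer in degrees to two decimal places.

|L| = ℏ√(l(l+1)) = 2√3 ℏ.
The smallest angle corresponds to the largest L_z, i.e. m_l = l = 3, giving L_z = 3ℏ.
cos θ_min = 3/√12, so θ_min ≈ 30.00°.

θ_min ≈ 30.00°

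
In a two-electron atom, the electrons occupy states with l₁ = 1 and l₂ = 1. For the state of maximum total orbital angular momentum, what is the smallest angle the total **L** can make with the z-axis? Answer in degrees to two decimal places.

The total orbital quantum number L ranges from |l₁ − l₂| to l₁ + l₂ in integer steps.
Allowed values: L = 0, 1, 2.
The maximum is L = 2, with |L_tot| = ℏ√(2·3) = √6 ℏ.
The minimum angle with z is arccos(2/√6) ≈ 35.26°.

θ_min ≈ 35.26°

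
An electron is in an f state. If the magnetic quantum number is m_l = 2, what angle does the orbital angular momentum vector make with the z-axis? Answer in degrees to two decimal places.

θ ≈ 54.74°

An f state has l = 3.
|L|² = l(l+1)ℏ² = 12ℏ², so |L| = 2√3 ℏ.
L_z = m_l ℏ = 2ℏ.
cos θ = L_z/|L| = 2/√12, so θ ≈ 54.74°.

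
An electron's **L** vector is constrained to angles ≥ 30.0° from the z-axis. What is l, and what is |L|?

At minimum angle, m_l = l, so cos θ = l/√(l(l+1)); cos²θ = l/(l+1) = 0.7500.
Thus l = 0.7500/(1 − 0.7500) ≈ 3.
Then |L| = ℏ√(3·4) = 2√3 ℏ.

l = 3, |L| = 2√3 ℏ ≈ 3.464ℏ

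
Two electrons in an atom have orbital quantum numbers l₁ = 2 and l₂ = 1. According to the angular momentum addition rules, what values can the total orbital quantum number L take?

L = 1, 2, 3

By the triangle rule, |l₁ − l₂| ≤ L ≤ l₁ + l₂.
Allowed values: L = 1, 2, 3.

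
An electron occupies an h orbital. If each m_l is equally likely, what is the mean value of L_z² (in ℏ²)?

An h state has l = 5.
The allowed m_l values are -5, -4, -3, -2, -1, 0, 1, 2, 3, 4, 5.
⟨L_z²⟩ = ℏ²·(Σ m_l²)/(2l+1) = ℏ²·110/11 = 10ℏ².

⟨L_z²⟩ = 10 ℏ²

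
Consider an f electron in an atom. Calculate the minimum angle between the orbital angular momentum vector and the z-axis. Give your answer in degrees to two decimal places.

For an f orbital, l = 3.
|L| = √(l(l+1)) ℏ = 2√3 ℏ.
The smallest angle corresponds to the largest L_z, i.e. m_l = l = 3, giving L_z = 3ℏ.
cos θ_min = 3/√12, so θ_min ≈ 30.00°.

θ_min ≈ 30.00°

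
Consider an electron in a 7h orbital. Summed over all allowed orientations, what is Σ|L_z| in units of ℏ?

Σ|L_z| = 30 ℏ

For 7h, l = 5.
The allowed m_l values are -5, -4, -3, -2, -1, 0, 1, 2, 3, 4, 5.
Σ|m_l| = l(l+1) = 30.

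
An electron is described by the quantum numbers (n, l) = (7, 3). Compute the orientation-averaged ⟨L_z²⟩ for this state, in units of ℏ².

⟨L_z²⟩ = 4 ℏ²

m_l ∈ {-3, -2, -1, 0, 1, 2, 3}.
Average of L_z² over 7 states: 28/7 ℏ² = 4 ℏ².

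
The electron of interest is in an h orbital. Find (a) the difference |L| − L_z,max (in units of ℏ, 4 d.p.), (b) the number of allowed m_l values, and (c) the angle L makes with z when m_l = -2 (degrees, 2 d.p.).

|L|−L_z,max ≈ 0.4772ℏ; 11 values; θ(m_l=-2) ≈ 111.42°

An h state has l = 5.
|L| − L_z,max = (√30 − 5)ℏ ≈ 0.4772ℏ.
There are 2l+1 = 11 values of m_l.
For m_l = -2: cos θ = -2/√30, θ ≈ 111.42°.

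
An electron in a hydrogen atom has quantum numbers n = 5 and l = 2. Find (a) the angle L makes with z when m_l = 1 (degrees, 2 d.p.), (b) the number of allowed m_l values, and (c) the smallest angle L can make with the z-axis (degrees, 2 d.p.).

θ(m_l=1) ≈ 65.91°; 5 values; θ_min ≈ 35.26°

For m_l = 1: cos θ = 1/√6, θ ≈ 65.91°.
There are 2l+1 = 5 values of m_l.
cos θ_min = 2/√6, so θ_min ≈ 35.26°.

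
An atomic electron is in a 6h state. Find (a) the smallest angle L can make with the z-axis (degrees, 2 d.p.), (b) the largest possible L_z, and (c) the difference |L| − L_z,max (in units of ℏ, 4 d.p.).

θ_min ≈ 24.09°; L_z,max = 5ℏ; |L|−L_z,max ≈ 0.4772ℏ

The 6h subshell has l = 5.
cos θ_min = 5/√30, so θ_min ≈ 24.09°.
L_z,max = lℏ = 5ℏ.
|L| − L_z,max = (√30 − 5)ℏ ≈ 0.4772ℏ.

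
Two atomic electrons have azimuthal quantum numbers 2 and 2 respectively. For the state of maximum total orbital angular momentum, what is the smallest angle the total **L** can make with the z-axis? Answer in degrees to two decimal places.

Angular momentum addition gives L = |l₁ − l₂|, …, l₁ + l₂.
So L can be 0, 1, 2, 3, 4.
The maximum is L = 4, with |L_tot| = ℏ√(4·5) = 2√5 ℏ.
The minimum angle with z is arccos(4/√20) ≈ 26.57°.

θ_min ≈ 26.57°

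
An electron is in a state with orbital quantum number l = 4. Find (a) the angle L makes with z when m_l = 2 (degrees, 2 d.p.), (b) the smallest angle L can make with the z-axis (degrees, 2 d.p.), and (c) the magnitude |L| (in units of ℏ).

θ(m_l=2) ≈ 63.43°; θ_min ≈ 26.57°; |L| = 2√5 ℏ ≈ 4.472ℏ

For m_l = 2: cos θ = 2/√20, θ ≈ 63.43°.
cos θ_min = 4/√20, so θ_min ≈ 26.57°.
|L| = ℏ√(4·5) = 2√5 ℏ ≈ 4.472ℏ.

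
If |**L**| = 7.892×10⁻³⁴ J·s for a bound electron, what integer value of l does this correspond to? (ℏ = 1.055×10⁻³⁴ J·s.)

l = 7

Dividing by ℏ: |L|/ℏ ≈ 7.481.
Set l(l+1) = 55.96; the integer solution is l = 7.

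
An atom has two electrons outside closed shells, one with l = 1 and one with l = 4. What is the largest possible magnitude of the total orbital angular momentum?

|L_tot|_max = √30 ℏ ≈ 5.477ℏ

By the triangle rule, |l₁ − l₂| ≤ L ≤ l₁ + l₂.
Allowed values: L = 3, 4, 5.
The largest magnitude corresponds to L = 5: |L_tot| = ℏ√(5·6) = √30 ℏ.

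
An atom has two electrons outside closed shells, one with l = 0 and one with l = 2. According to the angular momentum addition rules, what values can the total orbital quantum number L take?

L = 2

By the triangle rule, |l₁ − l₂| ≤ L ≤ l₁ + l₂.
Allowed values: L = 2.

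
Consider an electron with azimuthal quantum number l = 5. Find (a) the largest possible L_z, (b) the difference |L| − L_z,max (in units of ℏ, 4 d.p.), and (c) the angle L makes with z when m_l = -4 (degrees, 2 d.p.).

L_z,max = lℏ = 5ℏ.
|L| − L_z,max = (√30 − 5)ℏ ≈ 0.4772ℏ.
For m_l = -4: cos θ = -4/√30, θ ≈ 136.91°.

L_z,max = 5ℏ; |L|−L_z,max ≈ 0.4772ℏ; θ(m_l=-4) ≈ 136.91°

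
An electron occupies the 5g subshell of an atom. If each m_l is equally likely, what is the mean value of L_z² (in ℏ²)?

⟨L_z²⟩ = 6.667 ℏ²

5g means n = 5, l = 4.
m_l ∈ {-4, -3, -2, -1, 0, 1, 2, 3, 4}.
⟨L_z²⟩ = ℏ²·(Σ m_l²)/(2l+1) = ℏ²·60/9 = 6.667ℏ².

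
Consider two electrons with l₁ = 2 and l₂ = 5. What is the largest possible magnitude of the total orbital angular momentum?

By the triangle rule, |l₁ − l₂| ≤ L ≤ l₁ + l₂.
L ∈ {3, 4, 5, 6, 7}.
The largest magnitude corresponds to L = 7: |L_tot| = ℏ√(7·8) = 2√14 ℏ.

|L_tot|_max = 2√14 ℏ ≈ 7.483ℏ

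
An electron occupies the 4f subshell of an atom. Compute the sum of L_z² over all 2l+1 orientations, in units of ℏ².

Σ(L_z)² = 28 ℏ²

4f means n = 4, l = 3.
m_l ∈ {-3, -2, -1, 0, 1, 2, 3}.
Summing m² from −3 to 3: Σ m_l² = 28.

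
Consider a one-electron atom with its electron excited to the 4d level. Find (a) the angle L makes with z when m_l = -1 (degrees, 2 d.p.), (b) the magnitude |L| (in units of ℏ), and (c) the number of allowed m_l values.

The 4d level has l = 2.
For m_l = -1: cos θ = -1/√6, θ ≈ 114.09°.
|L| = ℏ√(2·3) = √6 ℏ ≈ 2.449ℏ.
There are 2l+1 = 5 values of m_l.

θ(m_l=-1) ≈ 114.09°; |L| = √6 ℏ ≈ 2.449ℏ; 5 values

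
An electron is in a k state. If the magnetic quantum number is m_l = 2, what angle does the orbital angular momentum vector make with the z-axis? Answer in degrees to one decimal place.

θ ≈ 74.5°

For a k orbital, l = 7.
|L| = ℏ√(l(l+1)) = 2√14 ℏ.
L_z = m_l ℏ = 2ℏ.
cos θ = L_z/|L| = 2/√56, so θ ≈ 74.5°.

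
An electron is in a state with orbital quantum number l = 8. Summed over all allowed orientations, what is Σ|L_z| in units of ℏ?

m_l runs from −8 to 8, i.e. {-8, -7, -6, -5, -4, -3, -2, -1, 0, 1, 2, 3, 4, 5, 6, 7, 8}.
Σ|m_l| = 2(1+2+…+8) = 72.

Σ|L_z| = 72 ℏ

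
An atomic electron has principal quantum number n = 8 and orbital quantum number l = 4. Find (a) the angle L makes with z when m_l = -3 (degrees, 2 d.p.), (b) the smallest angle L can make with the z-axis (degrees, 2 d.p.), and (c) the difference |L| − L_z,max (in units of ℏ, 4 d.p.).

For m_l = -3: cos θ = -3/√20, θ ≈ 132.13°.
cos θ_min = 4/√20, so θ_min ≈ 26.57°.
|L| − L_z,max = (2√5 − 4)ℏ ≈ 0.4721ℏ.

θ(m_l=-3) ≈ 132.13°; θ_min ≈ 26.57°; |L|−L_z,max ≈ 0.4721ℏ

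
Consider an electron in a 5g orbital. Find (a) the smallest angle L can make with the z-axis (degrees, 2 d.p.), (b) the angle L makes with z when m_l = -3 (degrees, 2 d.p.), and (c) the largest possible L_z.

θ_min ≈ 26.57°; θ(m_l=-3) ≈ 132.13°; L_z,max = 4ℏ

The 5g subshell has l = 4.
cos θ_min = 4/√20, so θ_min ≈ 26.57°.
For m_l = -3: cos θ = -3/√20, θ ≈ 132.13°.
L_z,max = lℏ = 4ℏ.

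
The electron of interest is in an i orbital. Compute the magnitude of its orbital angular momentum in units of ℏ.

An i state has l = 6.
|L| = ℏ√(l(l+1)) = ℏ√(6·7) = √42 ℏ

|L| = √42 ℏ ≈ 6.481ℏ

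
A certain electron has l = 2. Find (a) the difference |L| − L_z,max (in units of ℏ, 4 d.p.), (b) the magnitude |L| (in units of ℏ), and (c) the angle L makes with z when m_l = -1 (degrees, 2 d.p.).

|L| − L_z,max = (√6 − 2)ℏ ≈ 0.4495ℏ.
|L| = ℏ√(2·3) = √6 ℏ ≈ 2.449ℏ.
For m_l = -1: cos θ = -1/√6, θ ≈ 114.09°.

|L|−L_z,max ≈ 0.4495ℏ; |L| = √6 ℏ ≈ 2.449ℏ; θ(m_l=-1) ≈ 114.09°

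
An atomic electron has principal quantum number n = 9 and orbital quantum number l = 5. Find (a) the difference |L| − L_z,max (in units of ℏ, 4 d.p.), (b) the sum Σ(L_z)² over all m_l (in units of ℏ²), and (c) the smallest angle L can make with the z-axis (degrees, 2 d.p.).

|L|−L_z,max ≈ 0.4772ℏ; Σ(L_z)² = 110 ℏ²; θ_min ≈ 24.09°

|L| − L_z,max = (√30 − 5)ℏ ≈ 0.4772ℏ.
Σ m_l² = 110, so Σ(L_z)² = 110 ℏ².
cos θ_min = 5/√30, so θ_min ≈ 24.09°.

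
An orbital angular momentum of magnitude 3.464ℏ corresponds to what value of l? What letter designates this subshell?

|L| = ℏ√(l(l+1)), so l(l+1) = 12.
l² + l − 12 = 0 ⇒ l = 3.

l = 3 (f orbital)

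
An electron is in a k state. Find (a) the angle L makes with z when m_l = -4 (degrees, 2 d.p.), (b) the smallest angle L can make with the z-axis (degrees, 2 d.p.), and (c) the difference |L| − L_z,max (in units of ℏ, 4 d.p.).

θ(m_l=-4) ≈ 122.31°; θ_min ≈ 20.70°; |L|−L_z,max ≈ 0.4833ℏ

A k state has l = 7.
For m_l = -4: cos θ = -4/√56, θ ≈ 122.31°.
cos θ_min = 7/√56, so θ_min ≈ 20.70°.
|L| − L_z,max = (2√14 − 7)ℏ ≈ 0.4833ℏ.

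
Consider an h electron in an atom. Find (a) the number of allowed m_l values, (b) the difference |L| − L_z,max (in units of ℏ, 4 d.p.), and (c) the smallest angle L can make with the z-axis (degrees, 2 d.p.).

The letter h corresponds to l = 5.
There are 2l+1 = 11 values of m_l.
|L| − L_z,max = (√30 − 5)ℏ ≈ 0.4772ℏ.
cos θ_min = 5/√30, so θ_min ≈ 24.09°.

11 values; |L|−L_z,max ≈ 0.4772ℏ; θ_min ≈ 24.09°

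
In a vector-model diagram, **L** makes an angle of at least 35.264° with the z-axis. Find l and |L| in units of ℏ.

cos²θ_min = l/(l+1) = 0.6667.
Thus l = 0.6667/(1 − 0.6667) ≈ 2.
Then |L| = ℏ√(2·3) = √6 ℏ.

l = 2, |L| = √6 ℏ ≈ 2.449ℏ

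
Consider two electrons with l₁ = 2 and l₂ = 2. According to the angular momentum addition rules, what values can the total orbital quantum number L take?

L = 0, 1, 2, 3, 4

L runs from |2 − 2| = 0 to 2 + 2 = 4.
Allowed values: L = 0, 1, 2, 3, 4.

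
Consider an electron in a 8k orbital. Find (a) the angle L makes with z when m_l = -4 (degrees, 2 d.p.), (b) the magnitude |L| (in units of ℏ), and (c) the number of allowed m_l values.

The 8k subshell has l = 7.
For m_l = -4: cos θ = -4/√56, θ ≈ 122.31°.
|L| = ℏ√(7·8) = 2√14 ℏ ≈ 7.483ℏ.
There are 2l+1 = 15 values of m_l.

θ(m_l=-4) ≈ 122.31°; |L| = 2√14 ℏ ≈ 7.483ℏ; 15 values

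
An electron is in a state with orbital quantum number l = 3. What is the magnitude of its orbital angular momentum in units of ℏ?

|L| = ℏ√(l(l+1)) = ℏ√(3·4) = 2√3 ℏ

|L| = 2√3 ℏ ≈ 3.464ℏ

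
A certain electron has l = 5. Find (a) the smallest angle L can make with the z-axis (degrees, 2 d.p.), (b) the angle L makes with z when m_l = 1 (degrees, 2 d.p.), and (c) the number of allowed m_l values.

θ_min ≈ 24.09°; θ(m_l=1) ≈ 79.48°; 11 values

cos θ_min = 5/√30, so θ_min ≈ 24.09°.
For m_l = 1: cos θ = 1/√30, θ ≈ 79.48°.
There are 2l+1 = 11 values of m_l.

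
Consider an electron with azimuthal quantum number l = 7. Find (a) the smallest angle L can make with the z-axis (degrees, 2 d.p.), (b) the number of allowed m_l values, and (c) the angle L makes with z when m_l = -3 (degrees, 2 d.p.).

cos θ_min = 7/√56, so θ_min ≈ 20.70°.
There are 2l+1 = 15 values of m_l.
For m_l = -3: cos θ = -3/√56, θ ≈ 113.63°.

θ_min ≈ 20.70°; 15 values; θ(m_l=-3) ≈ 113.63°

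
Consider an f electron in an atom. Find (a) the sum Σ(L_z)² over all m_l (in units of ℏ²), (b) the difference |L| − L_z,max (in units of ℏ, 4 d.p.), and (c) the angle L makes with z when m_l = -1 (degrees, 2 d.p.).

For an f orbital, l = 3.
Σ m_l² = 28, so Σ(L_z)² = 28 ℏ².
|L| − L_z,max = (2√3 − 3)ℏ ≈ 0.4641ℏ.
For m_l = -1: cos θ = -1/√12, θ ≈ 106.78°.

Σ(L_z)² = 28 ℏ²; |L|−L_z,max ≈ 0.4641ℏ; θ(m_l=-1) ≈ 106.78°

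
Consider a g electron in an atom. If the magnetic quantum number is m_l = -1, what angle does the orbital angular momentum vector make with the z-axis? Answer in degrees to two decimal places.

θ ≈ 102.92°

A g state has l = 4.
|L|² = l(l+1)ℏ² = 20ℏ², so |L| = 2√5 ℏ.
L_z = m_l ℏ = −1ℏ.
cos θ = L_z/|L| = -1/√20, so θ ≈ 102.92°.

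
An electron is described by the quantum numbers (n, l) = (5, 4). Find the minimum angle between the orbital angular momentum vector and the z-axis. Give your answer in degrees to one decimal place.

|L| = ℏ√(l(l+1)) = 2√5 ℏ.
The smallest angle corresponds to the largest L_z, i.e. m_l = l = 4, giving L_z = 4ℏ.
cos θ_min = 4/√20, so θ_min ≈ 26.6°.

θ_min ≈ 26.6°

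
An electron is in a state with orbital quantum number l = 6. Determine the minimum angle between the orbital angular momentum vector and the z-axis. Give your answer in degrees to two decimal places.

θ_min ≈ 22.21°

|L|² = l(l+1)ℏ² = 42ℏ², so |L| = √42 ℏ.
The smallest angle corresponds to the largest L_z, i.e. m_l = l = 6, giving L_z = 6ℏ.
cos θ_min = 6/√42, so θ_min ≈ 22.21°.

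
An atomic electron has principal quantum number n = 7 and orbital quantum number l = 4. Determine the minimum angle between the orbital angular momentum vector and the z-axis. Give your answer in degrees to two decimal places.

|L| = √(l(l+1)) ℏ = 2√5 ℏ.
The smallest angle corresponds to the largest L_z, i.e. m_l = l = 4, giving L_z = 4ℏ.
cos θ_min = 4/√20, so θ_min ≈ 26.57°.

θ_min ≈ 26.57°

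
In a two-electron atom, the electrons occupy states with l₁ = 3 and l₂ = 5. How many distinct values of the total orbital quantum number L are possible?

7

By the triangle rule, |l₁ − l₂| ≤ L ≤ l₁ + l₂.
L ∈ {2, 3, 4, 5, 6, 7, 8}.
That is 7 values.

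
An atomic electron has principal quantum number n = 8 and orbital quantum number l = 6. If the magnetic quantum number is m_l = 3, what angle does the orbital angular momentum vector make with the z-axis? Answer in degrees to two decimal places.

|L| = √(l(l+1)) ℏ = √42 ℏ.
L_z = m_l ℏ = 3ℏ.
cos θ = L_z/|L| = 3/√42, so θ ≈ 62.42°.

θ ≈ 62.42°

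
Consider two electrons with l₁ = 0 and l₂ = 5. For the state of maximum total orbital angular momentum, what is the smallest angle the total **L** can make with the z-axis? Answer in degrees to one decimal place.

θ_min ≈ 24.1°

By the triangle rule, |l₁ − l₂| ≤ L ≤ l₁ + l₂.
L ∈ {5}.
The maximum is L = 5, with |L_tot| = ℏ√(5·6) = √30 ℏ.
The minimum angle with z is arccos(5/√30) ≈ 24.1°.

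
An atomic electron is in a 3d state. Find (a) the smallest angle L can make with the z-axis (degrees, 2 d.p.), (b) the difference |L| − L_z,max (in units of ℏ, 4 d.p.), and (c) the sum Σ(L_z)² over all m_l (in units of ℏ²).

For 3d, l = 2.
cos θ_min = 2/√6, so θ_min ≈ 35.26°.
|L| − L_z,max = (√6 − 2)ℏ ≈ 0.4495ℏ.
Σ m_l² = 10, so Σ(L_z)² = 10 ℏ².

θ_min ≈ 35.26°; |L|−L_z,max ≈ 0.4495ℏ; Σ(L_z)² = 10 ℏ²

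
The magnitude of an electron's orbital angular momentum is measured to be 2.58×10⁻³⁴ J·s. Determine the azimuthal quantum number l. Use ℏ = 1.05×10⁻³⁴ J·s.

In units of ℏ, |L| ≈ 2.457.
l(l+1) ≈ 2.457² ≈ 6.04, so l = 2.

l = 2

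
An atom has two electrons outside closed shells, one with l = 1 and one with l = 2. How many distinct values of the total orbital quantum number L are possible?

3

By the triangle rule, |l₁ − l₂| ≤ L ≤ l₁ + l₂.
So L can be 1, 2, 3.
That is 3 values.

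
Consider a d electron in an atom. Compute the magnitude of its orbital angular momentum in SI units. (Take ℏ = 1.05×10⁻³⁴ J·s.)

D corresponds to l = 2.
|L| = ℏ√(l(l+1)) = ℏ√(2·3) = √6 ℏ
Numerically, |L| = 2.449 × (1.05×10⁻³⁴ J·s) = 2.57×10⁻³⁴ J·s.

|L| = 2.57×10⁻³⁴ J·s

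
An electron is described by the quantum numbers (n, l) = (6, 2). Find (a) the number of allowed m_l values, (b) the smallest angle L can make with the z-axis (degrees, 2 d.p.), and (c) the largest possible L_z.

There are 2l+1 = 5 values of m_l.
cos θ_min = 2/√6, so θ_min ≈ 35.26°.
L_z,max = lℏ = 2ℏ.

5 values; θ_min ≈ 35.26°; L_z,max = 2ℏ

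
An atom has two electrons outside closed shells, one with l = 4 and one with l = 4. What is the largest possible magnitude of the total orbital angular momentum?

|L_tot|_max = 6√2 ℏ ≈ 8.485ℏ

L runs from |4 − 4| = 0 to 4 + 4 = 8.
Allowed values: L = 0, 1, 2, 3, 4, 5, 6, 7, 8.
The largest magnitude corresponds to L = 8: |L_tot| = ℏ√(8·9) = 6√2 ℏ.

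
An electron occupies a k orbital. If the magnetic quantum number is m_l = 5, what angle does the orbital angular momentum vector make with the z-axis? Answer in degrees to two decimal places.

For a k orbital, l = 7.
|L| = √(l(l+1)) ℏ = 2√14 ℏ.
L_z = m_l ℏ = 5ℏ.
cos θ = L_z/|L| = 5/√56, so θ ≈ 48.08°.

θ ≈ 48.08°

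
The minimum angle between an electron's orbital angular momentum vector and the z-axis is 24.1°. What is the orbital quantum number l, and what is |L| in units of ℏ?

cos²θ_min = l/(l+1) = 0.8333.
Solving: l = 5.
Then |L| = ℏ√(5·6) = √30 ℏ.

l = 5, |L| = √30 ℏ ≈ 5.477ℏ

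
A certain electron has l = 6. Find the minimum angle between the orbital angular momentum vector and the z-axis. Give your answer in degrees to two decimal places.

θ_min ≈ 22.21°

|L| = √(l(l+1)) ℏ = √42 ℏ.
The smallest angle corresponds to the largest L_z, i.e. m_l = l = 6, giving L_z = 6ℏ.
cos θ_min = 6/√42, so θ_min ≈ 22.21°.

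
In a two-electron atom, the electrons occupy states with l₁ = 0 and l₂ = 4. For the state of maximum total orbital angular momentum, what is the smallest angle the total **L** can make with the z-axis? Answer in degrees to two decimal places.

θ_min ≈ 26.57°

By the triangle rule, |l₁ − l₂| ≤ L ≤ l₁ + l₂.
So L can be 4.
The maximum is L = 4, with |L_tot| = ℏ√(4·5) = 2√5 ℏ.
The minimum angle with z is arccos(4/√20) ≈ 26.57°.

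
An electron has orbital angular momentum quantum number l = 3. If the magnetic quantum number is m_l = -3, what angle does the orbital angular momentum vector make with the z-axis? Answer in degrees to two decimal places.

|L| = ℏ√(l(l+1)) = 2√3 ℏ.
L_z = m_l ℏ = −3ℏ.
cos θ = L_z/|L| = -3/√12, so θ ≈ 150.00°.

θ ≈ 150.00°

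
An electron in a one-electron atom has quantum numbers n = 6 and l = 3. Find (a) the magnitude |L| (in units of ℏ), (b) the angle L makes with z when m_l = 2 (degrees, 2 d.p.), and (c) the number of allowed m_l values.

|L| = ℏ√(3·4) = 2√3 ℏ ≈ 3.464ℏ.
For m_l = 2: cos θ = 2/√12, θ ≈ 54.74°.
There are 2l+1 = 7 values of m_l.

|L| = 2√3 ℏ ≈ 3.464ℏ; θ(m_l=2) ≈ 54.74°; 7 values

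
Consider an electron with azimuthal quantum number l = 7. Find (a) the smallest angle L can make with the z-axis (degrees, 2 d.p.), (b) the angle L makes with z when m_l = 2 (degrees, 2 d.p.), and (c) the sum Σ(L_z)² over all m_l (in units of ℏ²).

cos θ_min = 7/√56, so θ_min ≈ 20.70°.
For m_l = 2: cos θ = 2/√56, θ ≈ 74.50°.
Σ m_l² = 280, so Σ(L_z)² = 280 ℏ².

θ_min ≈ 20.70°; θ(m_l=2) ≈ 74.50°; Σ(L_z)² = 280 ℏ²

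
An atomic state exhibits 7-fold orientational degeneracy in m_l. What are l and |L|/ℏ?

Since there are 2l+1 = 7 values of m_l, l = 3.
|L| = ℏ√(l(l+1)) = ℏ√(3·4) = 2√3 ℏ.

l = 3, |L| = 2√3 ℏ ≈ 3.464ℏ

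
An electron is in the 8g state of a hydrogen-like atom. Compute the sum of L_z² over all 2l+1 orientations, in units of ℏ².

Σ(L_z)² = 60 ℏ²

The 8g subshell has l = 4.
m_l runs from −4 to 4, i.e. {-4, -3, -2, -1, 0, 1, 2, 3, 4}.
Summing m² from −4 to 4: Σ m_l² = 60.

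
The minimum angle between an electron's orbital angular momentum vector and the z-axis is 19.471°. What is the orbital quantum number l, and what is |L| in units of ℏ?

cos θ_min = l/√(l(l+1)) = √(l/(l+1)), so l/(l+1) = cos²(19.471°) = 0.8889.
Thus l = 0.8889/(1 − 0.8889) ≈ 8.
Then |L| = ℏ√(8·9) = 6√2 ℏ.

l = 8, |L| = 6√2 ℏ ≈ 8.485ℏ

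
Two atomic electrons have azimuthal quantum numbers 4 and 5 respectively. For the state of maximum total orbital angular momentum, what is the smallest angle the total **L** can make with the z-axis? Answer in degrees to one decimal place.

θ_min ≈ 18.4°

L runs from |4 − 5| = 1 to 4 + 5 = 9.
Allowed values: L = 1, 2, 3, 4, 5, 6, 7, 8, 9.
The maximum is L = 9, with |L_tot| = ℏ√(9·10) = 3√10 ℏ.
The minimum angle with z is arccos(9/√90) ≈ 18.4°.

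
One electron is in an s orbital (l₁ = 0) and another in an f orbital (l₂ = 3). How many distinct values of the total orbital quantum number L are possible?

1

The total orbital quantum number L ranges from |l₁ − l₂| to l₁ + l₂ in integer steps.
So L can be 3.
That is 1 value.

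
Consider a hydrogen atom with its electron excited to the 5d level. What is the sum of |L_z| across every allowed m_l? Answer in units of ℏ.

The 5d level has l = 2.
The allowed m_l values are -2, -1, 0, 1, 2.
Σ|m_l| = l(l+1) = 6.

Σ|L_z| = 6 ℏ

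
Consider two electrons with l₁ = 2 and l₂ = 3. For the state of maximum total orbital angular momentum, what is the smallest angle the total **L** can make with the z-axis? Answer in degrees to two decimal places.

θ_min ≈ 24.09°

The total orbital quantum number L ranges from |l₁ − l₂| to l₁ + l₂ in integer steps.
Allowed values: L = 1, 2, 3, 4, 5.
The maximum is L = 5, with |L_tot| = ℏ√(5·6) = √30 ℏ.
The minimum angle with z is arccos(5/√30) ≈ 24.09°.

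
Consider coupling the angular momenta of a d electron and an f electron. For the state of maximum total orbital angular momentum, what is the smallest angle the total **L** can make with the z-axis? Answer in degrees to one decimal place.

θ_min ≈ 24.1°

The total orbital quantum number L ranges from |l₁ − l₂| to l₁ + l₂ in integer steps.
Allowed values: L = 1, 2, 3, 4, 5.
The maximum is L = 5, with |L_tot| = ℏ√(5·6) = √30 ℏ.
The minimum angle with z is arccos(5/√30) ≈ 24.1°.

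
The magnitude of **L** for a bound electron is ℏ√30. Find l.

l = 5

(|L|/ℏ)² = l(l+1) = 30.
The positive root is l = 5.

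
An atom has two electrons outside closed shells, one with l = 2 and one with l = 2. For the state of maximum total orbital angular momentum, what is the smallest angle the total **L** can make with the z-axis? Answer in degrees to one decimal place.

The total orbital quantum number L ranges from |l₁ − l₂| to l₁ + l₂ in integer steps.
So L can be 0, 1, 2, 3, 4.
The maximum is L = 4, with |L_tot| = ℏ√(4·5) = 2√5 ℏ.
The minimum angle with z is arccos(4/√20) ≈ 26.6°.

θ_min ≈ 26.6°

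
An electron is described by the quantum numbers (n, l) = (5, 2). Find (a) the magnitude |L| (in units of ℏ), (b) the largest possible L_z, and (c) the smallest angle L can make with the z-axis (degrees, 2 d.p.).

|L| = ℏ√(2·3) = √6 ℏ ≈ 2.449ℏ.
L_z,max = lℏ = 2ℏ.
cos θ_min = 2/√6, so θ_min ≈ 35.26°.

|L| = √6 ℏ ≈ 2.449ℏ; L_z,max = 2ℏ; θ_min ≈ 35.26°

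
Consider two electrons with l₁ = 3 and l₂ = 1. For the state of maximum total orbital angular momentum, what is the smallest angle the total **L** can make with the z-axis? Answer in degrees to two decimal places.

By the triangle rule, |l₁ − l₂| ≤ L ≤ l₁ + l₂.
Allowed values: L = 2, 3, 4.
The maximum is L = 4, with |L_tot| = ℏ√(4·5) = 2√5 ℏ.
The minimum angle with z is arccos(4/√20) ≈ 26.57°.

θ_min ≈ 26.57°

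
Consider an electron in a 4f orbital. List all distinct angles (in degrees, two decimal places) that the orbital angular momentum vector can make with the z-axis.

θ ∈ {30.00°, 54.74°, 73.22°, 90.00°, 106.78°, 125.26°, 150.00°}

For 4f, l = 3.
|L|² = l(l+1)ℏ² = 12ℏ², so |L| = 2√3 ℏ.
cos θ = m_l/√12 for each m_l ∈ {-3, -2, -1, 0, 1, 2, 3}.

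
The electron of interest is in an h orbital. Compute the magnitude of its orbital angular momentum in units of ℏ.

|L| = √30 ℏ ≈ 5.477ℏ

The letter h corresponds to l = 5.
|L| = ℏ√(l(l+1)) = ℏ√(5·6) = √30 ℏ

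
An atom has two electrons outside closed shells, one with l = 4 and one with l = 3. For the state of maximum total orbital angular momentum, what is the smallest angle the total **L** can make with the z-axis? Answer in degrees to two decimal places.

The total orbital quantum number L ranges from |l₁ − l₂| to l₁ + l₂ in integer steps.
Allowed values: L = 1, 2, 3, 4, 5, 6, 7.
The maximum is L = 7, with |L_tot| = ℏ√(7·8) = 2√14 ℏ.
The minimum angle with z is arccos(7/√56) ≈ 20.70°.

θ_min ≈ 20.70°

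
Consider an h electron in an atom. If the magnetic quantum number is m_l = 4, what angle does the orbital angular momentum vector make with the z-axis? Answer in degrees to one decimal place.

θ ≈ 43.1°

An h state has l = 5.
|L| = √(l(l+1)) ℏ = √30 ℏ.
L_z = m_l ℏ = 4ℏ.
cos θ = L_z/|L| = 4/√30, so θ ≈ 43.1°.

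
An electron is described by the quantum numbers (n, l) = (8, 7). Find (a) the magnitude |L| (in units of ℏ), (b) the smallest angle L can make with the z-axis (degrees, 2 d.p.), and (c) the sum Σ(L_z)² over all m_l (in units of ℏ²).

|L| = ℏ√(7·8) = 2√14 ℏ ≈ 7.483ℏ.
cos θ_min = 7/√56, so θ_min ≈ 20.70°.
Σ m_l² = 280, so Σ(L_z)² = 280 ℏ².

|L| = 2√14 ℏ ≈ 7.483ℏ; θ_min ≈ 20.70°; Σ(L_z)² = 280 ℏ²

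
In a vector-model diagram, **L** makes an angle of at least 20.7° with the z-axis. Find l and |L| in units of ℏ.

l = 7, |L| = 2√14 ℏ ≈ 7.483ℏ

cos θ_min = l/√(l(l+1)) = √(l/(l+1)), so l/(l+1) = cos²(20.7°) = 0.8751.
Thus l = 0.8751/(1 − 0.8751) ≈ 7.
Then |L| = ℏ√(7·8) = 2√14 ℏ.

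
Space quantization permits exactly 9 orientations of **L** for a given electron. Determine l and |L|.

l = 4, |L| = 2√5 ℏ ≈ 4.472ℏ

9 = 2l + 1, so l = (9−1)/2 = 4.
Then |L| = √(l(l+1)) ℏ = 2√5 ℏ.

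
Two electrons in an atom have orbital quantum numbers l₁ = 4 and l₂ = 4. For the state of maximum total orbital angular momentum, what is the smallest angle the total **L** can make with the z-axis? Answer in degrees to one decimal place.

θ_min ≈ 19.5°

Angular momentum addition gives L = |l₁ − l₂|, …, l₁ + l₂.
L ∈ {0, 1, 2, 3, 4, 5, 6, 7, 8}.
The maximum is L = 8, with |L_tot| = ℏ√(8·9) = 6√2 ℏ.
The minimum angle with z is arccos(8/√72) ≈ 19.5°.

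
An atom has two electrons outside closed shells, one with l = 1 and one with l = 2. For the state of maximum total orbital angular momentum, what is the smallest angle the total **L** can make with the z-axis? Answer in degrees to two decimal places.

The total orbital quantum number L ranges from |l₁ − l₂| to l₁ + l₂ in integer steps.
L ∈ {1, 2, 3}.
The maximum is L = 3, with |L_tot| = ℏ√(3·4) = 2√3 ℏ.
The minimum angle with z is arccos(3/√12) ≈ 30.00°.

θ_min ≈ 30.00°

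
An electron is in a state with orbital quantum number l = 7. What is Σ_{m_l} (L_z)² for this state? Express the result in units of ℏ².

Σ(L_z)² = 280 ℏ²

The allowed m_l values are -7, -6, -5, -4, -3, -2, -1, 0, 1, 2, 3, 4, 5, 6, 7.
Summing m² from −7 to 7: Σ m_l² = 280.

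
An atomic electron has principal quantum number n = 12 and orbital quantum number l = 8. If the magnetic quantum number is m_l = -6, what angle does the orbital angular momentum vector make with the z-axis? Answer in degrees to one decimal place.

|L| = √(l(l+1)) ℏ = 6√2 ℏ.
L_z = m_l ℏ = −6ℏ.
cos θ = L_z/|L| = -6/√72, so θ ≈ 135.0°.

θ ≈ 135.0°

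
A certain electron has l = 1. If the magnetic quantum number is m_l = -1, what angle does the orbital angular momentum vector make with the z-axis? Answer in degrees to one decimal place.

θ ≈ 135.0°

|L|² = l(l+1)ℏ² = 2ℏ², so |L| = √2 ℏ.
L_z = m_l ℏ = −1ℏ.
cos θ = L_z/|L| = -1/√2, so θ ≈ 135.0°.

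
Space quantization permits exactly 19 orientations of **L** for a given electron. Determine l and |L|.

19 = 2l + 1, so l = (19−1)/2 = 9.
|L| = ℏ√(l(l+1)) = ℏ√(9·10) = 3√10 ℏ.

l = 9, |L| = 3√10 ℏ ≈ 9.487ℏ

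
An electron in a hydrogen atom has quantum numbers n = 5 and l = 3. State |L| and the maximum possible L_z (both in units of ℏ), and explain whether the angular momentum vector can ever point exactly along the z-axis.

|L| = 2√3 ℏ ≈ 3.4641ℏ, while L_z,max = lℏ = 3ℏ.
Since |L| > L_z,max, the vector can never point exactly along z; the closest it comes is θ_min = arccos(3/√12) ≈ 30.0°.

No: L_z,max = 3ℏ < |L| = 2√3 ℏ ≈ 3.464ℏ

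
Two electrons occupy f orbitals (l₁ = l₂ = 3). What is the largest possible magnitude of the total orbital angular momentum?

The total orbital quantum number L ranges from |l₁ − l₂| to l₁ + l₂ in integer steps.
Allowed values: L = 0, 1, 2, 3, 4, 5, 6.
The largest magnitude corresponds to L = 6: |L_tot| = ℏ√(6·7) = √42 ℏ.

|L_tot|_max = √42 ℏ ≈ 6.481ℏ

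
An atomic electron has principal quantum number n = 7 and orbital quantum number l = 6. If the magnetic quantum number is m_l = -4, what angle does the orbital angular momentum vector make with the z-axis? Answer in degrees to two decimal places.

|L|² = l(l+1)ℏ² = 42ℏ², so |L| = √42 ℏ.
L_z = m_l ℏ = −4ℏ.
cos θ = L_z/|L| = -4/√42, so θ ≈ 128.11°.

θ ≈ 128.11°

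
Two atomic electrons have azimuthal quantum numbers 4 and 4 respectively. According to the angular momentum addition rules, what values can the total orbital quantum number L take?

L = 0, 1, 2, 3, 4, 5, 6, 7, 8

By the triangle rule, |l₁ − l₂| ≤ L ≤ l₁ + l₂.
Allowed values: L = 0, 1, 2, 3, 4, 5, 6, 7, 8.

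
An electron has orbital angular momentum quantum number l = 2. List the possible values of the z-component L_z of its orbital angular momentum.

L_z = m_l ℏ with m_l ranging from −l to +l in integer steps.
For l = 2: m_l ∈ {-2, -1, 0, 1, 2}.

L_z ∈ {−2ℏ, −ℏ, 0, ℏ, 2ℏ}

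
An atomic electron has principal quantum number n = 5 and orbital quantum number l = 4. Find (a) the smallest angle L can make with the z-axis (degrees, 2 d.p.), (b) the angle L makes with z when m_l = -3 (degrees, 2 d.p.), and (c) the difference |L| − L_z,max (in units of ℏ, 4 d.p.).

cos θ_min = 4/√20, so θ_min ≈ 26.57°.
For m_l = -3: cos θ = -3/√20, θ ≈ 132.13°.
|L| − L_z,max = (2√5 − 4)ℏ ≈ 0.4721ℏ.

θ_min ≈ 26.57°; θ(m_l=-3) ≈ 132.13°; |L|−L_z,max ≈ 0.4721ℏ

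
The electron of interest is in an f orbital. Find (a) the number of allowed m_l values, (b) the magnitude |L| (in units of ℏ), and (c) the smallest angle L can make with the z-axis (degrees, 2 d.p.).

The letter f corresponds to l = 3.
There are 2l+1 = 7 values of m_l.
|L| = ℏ√(3·4) = 2√3 ℏ ≈ 3.464ℏ.
cos θ_min = 3/√12, so θ_min ≈ 30.00°.

7 values; |L| = 2√3 ℏ ≈ 3.464ℏ; θ_min ≈ 30.00°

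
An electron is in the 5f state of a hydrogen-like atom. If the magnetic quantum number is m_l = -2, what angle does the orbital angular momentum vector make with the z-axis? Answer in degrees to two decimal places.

The 5f subshell has l = 3.
|L| = ℏ√(l(l+1)) = 2√3 ℏ.
L_z = m_l ℏ = −2ℏ.
cos θ = L_z/|L| = -2/√12, so θ ≈ 125.26°.

θ ≈ 125.26°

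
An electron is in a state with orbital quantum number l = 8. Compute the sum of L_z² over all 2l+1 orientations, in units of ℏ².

Σ(L_z)² = 408 ℏ²

m_l runs from −8 to 8, i.e. {-8, -7, -6, -5, -4, -3, -2, -1, 0, 1, 2, 3, 4, 5, 6, 7, 8}.
Σ m_l² = 2·(1 + 4 + 9 + 16 + 25 + 36 + 49 + 64) = 408.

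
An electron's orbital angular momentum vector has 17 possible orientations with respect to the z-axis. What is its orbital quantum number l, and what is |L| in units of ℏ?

l = 8, |L| = 6√2 ℏ ≈ 8.485ℏ

2l + 1 = 17 ⇒ l = 8.
|L| = ℏ√(l(l+1)) = ℏ√(8·9) = 6√2 ℏ.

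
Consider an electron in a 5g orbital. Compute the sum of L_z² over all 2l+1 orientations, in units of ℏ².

Σ(L_z)² = 60 ℏ²

5g means n = 5, l = 4.
The allowed m_l values are -4, -3, -2, -1, 0, 1, 2, 3, 4.
Σ m_l² = 2·(1 + 4 + 9 + 16) = 60.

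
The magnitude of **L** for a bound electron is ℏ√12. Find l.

Since |L|² = l(l+1)ℏ², l(l+1) = 12.
Solving: l = 3.

l = 3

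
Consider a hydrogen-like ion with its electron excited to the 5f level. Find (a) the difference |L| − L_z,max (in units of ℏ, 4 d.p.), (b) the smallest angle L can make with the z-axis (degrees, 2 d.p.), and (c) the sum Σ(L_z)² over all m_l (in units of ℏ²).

The 5f level has l = 3.
|L| − L_z,max = (2√3 − 3)ℏ ≈ 0.4641ℏ.
cos θ_min = 3/√12, so θ_min ≈ 30.00°.
Σ m_l² = 28, so Σ(L_z)² = 28 ℏ².

|L|−L_z,max ≈ 0.4641ℏ; θ_min ≈ 30.00°; Σ(L_z)² = 28 ℏ²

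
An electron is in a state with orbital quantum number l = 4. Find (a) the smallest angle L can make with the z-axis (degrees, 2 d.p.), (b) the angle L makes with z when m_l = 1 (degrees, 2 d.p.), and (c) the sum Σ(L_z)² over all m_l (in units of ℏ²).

cos θ_min = 4/√20, so θ_min ≈ 26.57°.
For m_l = 1: cos θ = 1/√20, θ ≈ 77.08°.
Σ m_l² = 60, so Σ(L_z)² = 60 ℏ².

θ_min ≈ 26.57°; θ(m_l=1) ≈ 77.08°; Σ(L_z)² = 60 ℏ²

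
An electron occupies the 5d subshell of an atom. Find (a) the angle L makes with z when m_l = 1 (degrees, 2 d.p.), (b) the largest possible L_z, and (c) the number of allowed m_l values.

θ(m_l=1) ≈ 65.91°; L_z,max = 2ℏ; 5 values

5d means n = 5, l = 2.
For m_l = 1: cos θ = 1/√6, θ ≈ 65.91°.
L_z,max = lℏ = 2ℏ.
There are 2l+1 = 5 values of m_l.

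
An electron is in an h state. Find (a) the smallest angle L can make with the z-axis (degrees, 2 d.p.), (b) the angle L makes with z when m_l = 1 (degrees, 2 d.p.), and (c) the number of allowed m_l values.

θ_min ≈ 24.09°; θ(m_l=1) ≈ 79.48°; 11 values

An h state has l = 5.
cos θ_min = 5/√30, so θ_min ≈ 24.09°.
For m_l = 1: cos θ = 1/√30, θ ≈ 79.48°.
There are 2l+1 = 11 values of m_l.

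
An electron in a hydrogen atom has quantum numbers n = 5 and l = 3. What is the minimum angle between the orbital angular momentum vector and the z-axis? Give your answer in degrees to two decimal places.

θ_min ≈ 30.00°

|L|² = l(l+1)ℏ² = 12ℏ², so |L| = 2√3 ℏ.
The smallest angle corresponds to the largest L_z, i.e. m_l = l = 3, giving L_z = 3ℏ.
cos θ_min = 3/√12, so θ_min ≈ 30.00°.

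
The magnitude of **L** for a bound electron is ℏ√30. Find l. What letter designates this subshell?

l = 5 (h orbital)

Since |L|² = l(l+1)ℏ², l(l+1) = 30.
Solving: l = 5.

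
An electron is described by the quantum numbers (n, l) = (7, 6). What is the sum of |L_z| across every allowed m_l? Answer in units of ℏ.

m_l runs from −6 to 6, i.e. {-6, -5, -4, -3, -2, -1, 0, 1, 2, 3, 4, 5, 6}.
Σ|m_l| = 2·6(6+1)/2 = 42.

Σ|L_z| = 42 ℏ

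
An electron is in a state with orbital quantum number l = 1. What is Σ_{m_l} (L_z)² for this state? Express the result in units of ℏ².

The allowed m_l values are -1, 0, 1.
Summing m² from −1 to 1: Σ m_l² = 2.

Σ(L_z)² = 2 ℏ²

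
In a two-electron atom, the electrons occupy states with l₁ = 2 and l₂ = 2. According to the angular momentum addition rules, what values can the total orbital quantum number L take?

Angular momentum addition gives L = |l₁ − l₂|, …, l₁ + l₂.
L ∈ {0, 1, 2, 3, 4}.

L = 0, 1, 2, 3, 4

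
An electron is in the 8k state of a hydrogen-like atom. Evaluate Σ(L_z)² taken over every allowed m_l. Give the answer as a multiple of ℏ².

8k means n = 8, l = 7.
The allowed m_l values are -7, -6, -5, -4, -3, -2, -1, 0, 1, 2, 3, 4, 5, 6, 7.
Summing m² from −7 to 7: Σ m_l² = 280.

Σ(L_z)² = 280 ℏ²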